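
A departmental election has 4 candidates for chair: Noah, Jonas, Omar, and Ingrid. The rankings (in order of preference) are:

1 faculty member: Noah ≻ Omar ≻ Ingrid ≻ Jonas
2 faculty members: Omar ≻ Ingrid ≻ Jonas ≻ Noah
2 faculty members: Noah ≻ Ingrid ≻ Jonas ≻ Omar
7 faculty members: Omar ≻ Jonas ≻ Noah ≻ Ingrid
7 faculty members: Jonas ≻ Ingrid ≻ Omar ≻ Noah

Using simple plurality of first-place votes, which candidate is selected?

Omar

First-place votes: Noah 3, Jonas 7, Omar 9, Ingrid 0.
Omar has the most first-place votes.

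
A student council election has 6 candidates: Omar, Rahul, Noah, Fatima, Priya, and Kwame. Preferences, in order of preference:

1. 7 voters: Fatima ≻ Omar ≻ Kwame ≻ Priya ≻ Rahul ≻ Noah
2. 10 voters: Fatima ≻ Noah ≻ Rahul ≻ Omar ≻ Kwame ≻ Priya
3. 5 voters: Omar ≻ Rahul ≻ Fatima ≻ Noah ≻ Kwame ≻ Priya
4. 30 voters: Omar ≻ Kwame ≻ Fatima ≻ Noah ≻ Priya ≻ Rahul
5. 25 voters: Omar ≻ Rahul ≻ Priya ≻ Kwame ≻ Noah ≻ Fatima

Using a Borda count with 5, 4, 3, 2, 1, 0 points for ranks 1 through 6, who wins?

Omar: 7·4 + 10·2 + 5·5 + 30·5 + 25·5 = 348
Rahul: 7·1 + 10·3 + 5·4 + 30·0 + 25·4 = 157
Noah: 7·0 + 10·4 + 5·2 + 30·2 + 25·1 = 135
Fatima: 7·5 + 10·5 + 5·3 + 30·3 + 25·0 = 190
Priya: 7·2 + 10·0 + 5·0 + 30·1 + 25·3 = 119
Kwame: 7·3 + 10·1 + 5·1 + 30·4 + 25·2 = 206
Omar has the highest Borda score (348).

Omar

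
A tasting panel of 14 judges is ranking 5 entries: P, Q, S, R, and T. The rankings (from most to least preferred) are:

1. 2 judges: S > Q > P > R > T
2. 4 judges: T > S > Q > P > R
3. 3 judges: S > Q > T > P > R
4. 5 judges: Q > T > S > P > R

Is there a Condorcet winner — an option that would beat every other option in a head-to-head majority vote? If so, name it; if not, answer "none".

Checking pairwise contests:
Q beats P 14–0.
S beats Q 9–5.
T beats S 9–5.
P beats R 14–0.
Q beats T 10–4.
Every option loses at least one head-to-head, so there is no Condorcet winner.

none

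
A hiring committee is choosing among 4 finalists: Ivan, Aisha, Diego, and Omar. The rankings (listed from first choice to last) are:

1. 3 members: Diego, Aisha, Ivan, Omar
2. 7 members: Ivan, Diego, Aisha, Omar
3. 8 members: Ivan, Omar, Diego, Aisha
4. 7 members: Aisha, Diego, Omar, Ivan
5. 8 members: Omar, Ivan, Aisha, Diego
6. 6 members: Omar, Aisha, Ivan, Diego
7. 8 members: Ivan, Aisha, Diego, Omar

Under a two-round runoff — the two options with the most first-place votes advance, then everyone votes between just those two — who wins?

Round 1 first-place votes: Ivan 23, Aisha 7, Diego 3, Omar 14.
Ivan and Omar advance.
Runoff: Ivan is preferred to Omar by 26 voters; Omar by 21.
Ivan wins the runoff.

Ivan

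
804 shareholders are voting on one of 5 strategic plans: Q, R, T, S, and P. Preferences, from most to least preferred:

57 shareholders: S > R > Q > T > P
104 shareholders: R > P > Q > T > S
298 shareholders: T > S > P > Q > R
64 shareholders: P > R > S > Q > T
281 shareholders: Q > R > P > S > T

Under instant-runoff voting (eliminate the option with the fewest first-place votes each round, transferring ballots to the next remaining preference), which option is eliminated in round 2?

Round 1: Q 281, R 104, T 298, S 57, P 64. Eliminate S.
Round 2: Q 281, R 161, T 298, P 64. Eliminate P.

P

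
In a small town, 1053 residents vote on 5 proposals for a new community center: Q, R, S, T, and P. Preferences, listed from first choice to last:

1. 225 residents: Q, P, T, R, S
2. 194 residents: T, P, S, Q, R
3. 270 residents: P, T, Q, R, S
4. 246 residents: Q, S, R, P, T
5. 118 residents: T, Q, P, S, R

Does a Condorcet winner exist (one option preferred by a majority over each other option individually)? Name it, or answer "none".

Checking pairwise contests:
T beats Q 582–471.
Q beats R 1053–0.
Q beats S 859–194.
P beats T 741–312.
Q beats P 589–464.
Every option loses at least one head-to-head, so there is no Condorcet winner.

none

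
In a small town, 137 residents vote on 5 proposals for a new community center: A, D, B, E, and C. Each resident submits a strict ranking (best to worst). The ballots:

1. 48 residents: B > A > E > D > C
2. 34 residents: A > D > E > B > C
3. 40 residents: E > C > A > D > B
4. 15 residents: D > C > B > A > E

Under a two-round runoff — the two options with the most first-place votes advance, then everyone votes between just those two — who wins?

Round 1 first-place votes: A 34, D 15, B 48, E 40, C 0.
B and E advance.
Runoff: B is preferred to E by 63 voters; E by 74.
E wins the runoff.

E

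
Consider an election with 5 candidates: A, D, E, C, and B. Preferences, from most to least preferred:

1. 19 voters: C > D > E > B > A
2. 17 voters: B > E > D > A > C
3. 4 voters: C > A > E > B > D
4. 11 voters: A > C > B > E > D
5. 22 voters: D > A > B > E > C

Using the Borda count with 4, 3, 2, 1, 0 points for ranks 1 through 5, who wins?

A: 19·0 + 17·1 + 4·3 + 11·4 + 22·3 = 139
D: 19·3 + 17·2 + 4·0 + 11·0 + 22·4 = 179
E: 19·2 + 17·3 + 4·2 + 11·1 + 22·1 = 130
C: 19·4 + 17·0 + 4·4 + 11·3 + 22·0 = 125
B: 19·1 + 17·4 + 4·1 + 11·2 + 22·2 = 157
D has the highest Borda score (179).

D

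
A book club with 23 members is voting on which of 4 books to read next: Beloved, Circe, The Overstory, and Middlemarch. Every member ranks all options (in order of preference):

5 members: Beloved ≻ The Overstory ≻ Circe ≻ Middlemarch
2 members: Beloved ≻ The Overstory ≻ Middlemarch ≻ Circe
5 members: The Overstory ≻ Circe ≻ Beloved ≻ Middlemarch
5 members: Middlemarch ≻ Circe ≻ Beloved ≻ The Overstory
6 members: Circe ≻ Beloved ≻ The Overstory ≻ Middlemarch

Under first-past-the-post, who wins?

First-place votes: Beloved 7, Circe 6, The Overstory 5, Middlemarch 5.
Beloved has the most first-place votes.

Beloved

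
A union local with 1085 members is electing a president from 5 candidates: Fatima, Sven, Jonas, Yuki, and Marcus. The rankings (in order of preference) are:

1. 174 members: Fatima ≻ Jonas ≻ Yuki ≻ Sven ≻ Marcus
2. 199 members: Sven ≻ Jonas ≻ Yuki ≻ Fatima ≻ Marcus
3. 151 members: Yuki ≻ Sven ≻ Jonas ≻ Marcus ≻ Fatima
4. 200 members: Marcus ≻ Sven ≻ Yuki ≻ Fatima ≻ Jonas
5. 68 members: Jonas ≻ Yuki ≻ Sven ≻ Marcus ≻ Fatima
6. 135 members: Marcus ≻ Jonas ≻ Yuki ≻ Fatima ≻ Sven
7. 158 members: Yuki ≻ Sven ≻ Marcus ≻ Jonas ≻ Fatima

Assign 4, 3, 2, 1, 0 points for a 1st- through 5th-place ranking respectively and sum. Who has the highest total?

Fatima: 174·4 + 199·1 + 151·0 + 200·1 + 68·0 + 135·1 + 158·0 = 1230
Sven: 174·1 + 199·4 + 151·3 + 200·3 + 68·2 + 135·0 + 158·3 = 2633
Jonas: 174·3 + 199·3 + 151·2 + 200·0 + 68·4 + 135·3 + 158·1 = 2256
Yuki: 174·2 + 199·2 + 151·4 + 200·2 + 68·3 + 135·2 + 158·4 = 2856
Marcus: 174·0 + 199·0 + 151·1 + 200·4 + 68·1 + 135·4 + 158·2 = 1875
Yuki has the highest Borda score (2856).

Yuki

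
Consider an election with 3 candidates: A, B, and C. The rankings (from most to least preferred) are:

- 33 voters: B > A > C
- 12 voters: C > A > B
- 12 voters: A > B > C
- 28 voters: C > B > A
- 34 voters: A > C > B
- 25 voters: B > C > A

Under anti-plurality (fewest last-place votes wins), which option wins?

C

Last-place votes: A 53, B 46, C 45.
C is ranked last by the fewest voters, so C wins.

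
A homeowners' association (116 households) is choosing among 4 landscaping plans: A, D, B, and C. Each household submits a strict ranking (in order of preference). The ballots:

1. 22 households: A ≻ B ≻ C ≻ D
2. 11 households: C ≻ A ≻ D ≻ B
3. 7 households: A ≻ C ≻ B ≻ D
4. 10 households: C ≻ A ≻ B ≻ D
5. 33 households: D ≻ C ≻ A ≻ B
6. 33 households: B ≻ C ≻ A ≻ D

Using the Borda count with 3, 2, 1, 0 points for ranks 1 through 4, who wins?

C

A: 22·3 + 11·2 + 7·3 + 10·2 + 33·1 + 33·1 = 195
D: 22·0 + 11·1 + 7·0 + 10·0 + 33·3 + 33·0 = 110
B: 22·2 + 11·0 + 7·1 + 10·1 + 33·0 + 33·3 = 160
C: 22·1 + 11·3 + 7·2 + 10·3 + 33·2 + 33·2 = 231
C has the highest Borda score (231).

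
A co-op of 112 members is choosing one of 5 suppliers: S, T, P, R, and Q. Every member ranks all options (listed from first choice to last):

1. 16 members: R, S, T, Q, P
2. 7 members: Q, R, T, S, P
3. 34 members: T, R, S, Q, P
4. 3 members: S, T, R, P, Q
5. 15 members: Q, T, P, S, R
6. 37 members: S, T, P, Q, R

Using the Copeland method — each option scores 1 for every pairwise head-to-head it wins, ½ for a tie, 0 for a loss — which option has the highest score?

T

S: beats P and Q; ties T; loses to R → score 2.5.
T: beats P, R, and Q; ties S → score 3.5.
P: loses to S, T, R, and Q → score 0.
R: beats S and P; loses to T and Q → score 2.
Q: beats P and R; loses to S and T → score 2.
T has the best pairwise record.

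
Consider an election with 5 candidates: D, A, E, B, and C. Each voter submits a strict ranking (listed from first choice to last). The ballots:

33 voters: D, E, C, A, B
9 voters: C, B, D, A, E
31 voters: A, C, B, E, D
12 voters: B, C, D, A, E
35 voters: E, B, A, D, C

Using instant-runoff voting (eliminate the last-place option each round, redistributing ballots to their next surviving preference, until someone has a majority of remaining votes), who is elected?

Round 1: D 33, A 31, E 35, B 12, C 9. Eliminate C.
Round 2: D 33, A 31, E 35, B 21. Eliminate B.
Round 3: D 54, A 31, E 35. Eliminate A.
Round 4: D 54, E 66. E has a majority.

E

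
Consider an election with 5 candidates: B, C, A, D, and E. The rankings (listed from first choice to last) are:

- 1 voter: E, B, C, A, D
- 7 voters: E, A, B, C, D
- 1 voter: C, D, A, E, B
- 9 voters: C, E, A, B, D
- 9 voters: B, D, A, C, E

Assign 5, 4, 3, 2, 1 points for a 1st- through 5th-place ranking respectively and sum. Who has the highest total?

B

B: 1·4 + 7·3 + 1·1 + 9·2 + 9·5 = 89
C: 1·3 + 7·2 + 1·5 + 9·5 + 9·2 = 85
A: 1·2 + 7·4 + 1·3 + 9·3 + 9·3 = 87
D: 1·1 + 7·1 + 1·4 + 9·1 + 9·4 = 57
E: 1·5 + 7·5 + 1·2 + 9·4 + 9·1 = 87
B has the highest Borda score (89).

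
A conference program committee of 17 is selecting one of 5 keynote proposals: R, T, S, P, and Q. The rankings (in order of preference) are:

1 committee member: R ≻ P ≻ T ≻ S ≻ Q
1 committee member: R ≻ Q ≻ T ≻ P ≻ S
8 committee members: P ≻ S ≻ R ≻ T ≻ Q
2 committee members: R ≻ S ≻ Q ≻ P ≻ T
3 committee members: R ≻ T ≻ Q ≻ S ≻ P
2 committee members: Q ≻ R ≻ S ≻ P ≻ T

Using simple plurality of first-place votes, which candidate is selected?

P

First-place votes: R 7, T 0, S 0, P 8, Q 2.
P has the most first-place votes.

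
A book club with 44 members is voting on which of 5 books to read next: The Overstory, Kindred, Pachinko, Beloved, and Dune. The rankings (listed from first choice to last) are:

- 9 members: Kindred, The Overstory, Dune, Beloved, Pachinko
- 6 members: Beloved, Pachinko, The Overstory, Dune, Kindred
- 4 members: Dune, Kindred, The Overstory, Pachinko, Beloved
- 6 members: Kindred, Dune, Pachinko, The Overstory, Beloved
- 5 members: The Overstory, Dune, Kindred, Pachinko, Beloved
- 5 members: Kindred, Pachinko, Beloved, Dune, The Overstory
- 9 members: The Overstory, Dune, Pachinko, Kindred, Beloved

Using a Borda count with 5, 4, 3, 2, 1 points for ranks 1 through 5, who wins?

The Overstory: 9·4 + 6·3 + 4·3 + 6·2 + 5·5 + 5·1 + 9·5 = 153
Kindred: 9·5 + 6·1 + 4·4 + 6·5 + 5·3 + 5·5 + 9·2 = 155
Pachinko: 9·1 + 6·4 + 4·2 + 6·3 + 5·2 + 5·4 + 9·3 = 116
Beloved: 9·2 + 6·5 + 4·1 + 6·1 + 5·1 + 5·3 + 9·1 = 87
Dune: 9·3 + 6·2 + 4·5 + 6·4 + 5·4 + 5·2 + 9·4 = 149
Kindred has the highest Borda score (155).

Kindred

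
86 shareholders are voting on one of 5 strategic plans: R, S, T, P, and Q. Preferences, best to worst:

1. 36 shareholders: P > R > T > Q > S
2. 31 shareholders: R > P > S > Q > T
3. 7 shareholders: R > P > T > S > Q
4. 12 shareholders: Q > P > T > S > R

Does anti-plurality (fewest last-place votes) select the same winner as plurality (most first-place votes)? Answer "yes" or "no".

Anti-plurality — last-place votes: R 12, S 36, T 31, P 0, Q 7. Winner: P.
Plurality — first-place votes: R 38, S 0, T 0, P 36, Q 12. Winner: R.
The two methods disagree.

no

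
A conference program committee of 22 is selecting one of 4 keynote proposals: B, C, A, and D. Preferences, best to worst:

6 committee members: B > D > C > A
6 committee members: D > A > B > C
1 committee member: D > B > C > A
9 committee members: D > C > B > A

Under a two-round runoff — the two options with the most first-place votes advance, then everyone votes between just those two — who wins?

D

Round 1 first-place votes: B 6, C 0, A 0, D 16.
D and B advance.
Runoff: D is preferred to B by 16 voters; B by 6.
D wins the runoff.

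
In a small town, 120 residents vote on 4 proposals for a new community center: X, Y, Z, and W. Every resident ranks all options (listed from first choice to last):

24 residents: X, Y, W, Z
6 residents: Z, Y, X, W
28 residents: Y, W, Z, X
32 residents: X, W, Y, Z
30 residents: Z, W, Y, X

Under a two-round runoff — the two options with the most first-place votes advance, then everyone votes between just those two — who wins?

Z

Round 1 first-place votes: X 56, Y 28, Z 36, W 0.
X and Z advance.
Runoff: X is preferred to Z by 56 voters; Z by 64.
Z wins the runoff.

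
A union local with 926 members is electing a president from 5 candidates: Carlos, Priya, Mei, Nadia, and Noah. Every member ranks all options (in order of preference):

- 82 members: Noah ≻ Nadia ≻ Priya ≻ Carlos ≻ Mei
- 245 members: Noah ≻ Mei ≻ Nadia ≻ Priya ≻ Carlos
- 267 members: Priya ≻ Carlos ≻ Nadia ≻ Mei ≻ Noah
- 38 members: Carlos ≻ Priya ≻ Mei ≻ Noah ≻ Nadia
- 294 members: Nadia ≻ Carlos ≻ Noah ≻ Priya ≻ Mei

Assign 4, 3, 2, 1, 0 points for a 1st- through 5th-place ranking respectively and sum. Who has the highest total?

Nadia

Carlos: 82·1 + 245·0 + 267·3 + 38·4 + 294·3 = 1917
Priya: 82·2 + 245·1 + 267·4 + 38·3 + 294·1 = 1885
Mei: 82·0 + 245·3 + 267·1 + 38·2 + 294·0 = 1078
Nadia: 82·3 + 245·2 + 267·2 + 38·0 + 294·4 = 2446
Noah: 82·4 + 245·4 + 267·0 + 38·1 + 294·2 = 1934
Nadia has the highest Borda score (2446).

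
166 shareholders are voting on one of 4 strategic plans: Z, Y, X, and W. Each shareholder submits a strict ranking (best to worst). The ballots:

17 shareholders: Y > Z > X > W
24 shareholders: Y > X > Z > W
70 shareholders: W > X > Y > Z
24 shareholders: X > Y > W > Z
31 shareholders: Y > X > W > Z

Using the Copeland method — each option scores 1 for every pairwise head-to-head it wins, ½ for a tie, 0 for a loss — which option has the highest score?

X

Z: loses to Y, X, and W → score 0.
Y: beats Z and W; loses to X → score 2.
X: beats Z, Y, and W → score 3.
W: beats Z; loses to Y and X → score 1.
X has the best pairwise record.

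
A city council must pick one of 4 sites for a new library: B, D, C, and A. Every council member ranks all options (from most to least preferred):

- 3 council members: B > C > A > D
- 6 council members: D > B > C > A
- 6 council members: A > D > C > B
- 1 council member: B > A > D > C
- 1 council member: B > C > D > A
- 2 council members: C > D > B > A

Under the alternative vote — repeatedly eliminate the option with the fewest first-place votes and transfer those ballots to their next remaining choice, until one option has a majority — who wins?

A

Round 1: B 5, D 6, C 2, A 6. Eliminate C.
Round 2: B 5, D 8, A 6. Eliminate B.
Round 3: D 9, A 10. A has a majority.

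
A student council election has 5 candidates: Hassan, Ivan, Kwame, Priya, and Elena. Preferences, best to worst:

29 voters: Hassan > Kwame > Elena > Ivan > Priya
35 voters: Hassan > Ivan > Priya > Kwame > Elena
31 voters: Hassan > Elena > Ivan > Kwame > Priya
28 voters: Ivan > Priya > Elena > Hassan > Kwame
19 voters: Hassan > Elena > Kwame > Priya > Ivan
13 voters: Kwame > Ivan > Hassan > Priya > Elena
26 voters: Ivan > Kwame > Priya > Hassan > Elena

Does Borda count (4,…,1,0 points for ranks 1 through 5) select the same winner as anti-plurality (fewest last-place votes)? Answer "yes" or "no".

Borda — scores: Hassan 536, Ivan 451, Kwame 321, Priya 238, Elena 264. Winner: Hassan.
Anti-plurality — last-place votes: Hassan 0, Ivan 19, Kwame 28, Priya 60, Elena 74. Winner: Hassan.
The two methods agree.

yes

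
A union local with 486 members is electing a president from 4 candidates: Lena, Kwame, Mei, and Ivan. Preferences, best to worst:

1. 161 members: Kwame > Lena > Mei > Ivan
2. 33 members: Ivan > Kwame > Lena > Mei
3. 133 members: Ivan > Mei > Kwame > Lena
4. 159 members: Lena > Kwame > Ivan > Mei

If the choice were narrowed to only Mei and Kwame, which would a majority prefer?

Kwame

Voters preferring Mei to Kwame: 133; preferring Kwame to Mei: 353.
Kwame wins the head-to-head.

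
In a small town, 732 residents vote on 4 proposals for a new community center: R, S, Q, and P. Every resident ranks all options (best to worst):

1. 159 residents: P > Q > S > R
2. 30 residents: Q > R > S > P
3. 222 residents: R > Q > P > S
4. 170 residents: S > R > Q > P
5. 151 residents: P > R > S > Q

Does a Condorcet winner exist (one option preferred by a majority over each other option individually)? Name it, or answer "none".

R

R vs S: 403–329 for R.
R vs Q: 543–189 for R.
R vs P: 422–310 for R.
R beats every other option head-to-head.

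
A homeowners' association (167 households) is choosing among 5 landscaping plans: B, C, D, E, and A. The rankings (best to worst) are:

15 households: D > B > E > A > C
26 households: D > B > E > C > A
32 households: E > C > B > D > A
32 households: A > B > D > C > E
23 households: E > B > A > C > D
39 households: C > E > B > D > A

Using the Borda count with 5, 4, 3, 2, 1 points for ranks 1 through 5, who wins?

B

B: 15·4 + 26·4 + 32·3 + 32·4 + 23·4 + 39·3 = 597
C: 15·1 + 26·2 + 32·4 + 32·2 + 23·2 + 39·5 = 500
D: 15·5 + 26·5 + 32·2 + 32·3 + 23·1 + 39·2 = 466
E: 15·3 + 26·3 + 32·5 + 32·1 + 23·5 + 39·4 = 586
A: 15·2 + 26·1 + 32·1 + 32·5 + 23·3 + 39·1 = 356
B has the highest Borda score (597).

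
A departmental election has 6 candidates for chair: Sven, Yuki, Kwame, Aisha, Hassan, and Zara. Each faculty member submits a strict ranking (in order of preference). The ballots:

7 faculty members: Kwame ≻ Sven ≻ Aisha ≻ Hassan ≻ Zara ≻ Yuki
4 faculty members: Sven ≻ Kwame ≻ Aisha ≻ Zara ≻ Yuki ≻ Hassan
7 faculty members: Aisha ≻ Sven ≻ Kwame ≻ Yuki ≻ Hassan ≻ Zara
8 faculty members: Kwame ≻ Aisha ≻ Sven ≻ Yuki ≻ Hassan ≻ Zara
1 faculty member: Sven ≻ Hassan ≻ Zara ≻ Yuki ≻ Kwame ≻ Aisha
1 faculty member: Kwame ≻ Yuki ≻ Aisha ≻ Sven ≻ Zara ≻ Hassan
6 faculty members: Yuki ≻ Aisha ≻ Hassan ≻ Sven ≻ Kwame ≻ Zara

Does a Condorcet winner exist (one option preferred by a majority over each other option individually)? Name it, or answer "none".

Checking pairwise contests:
Aisha beats Sven 22–12.
Sven beats Yuki 27–7.
Sven beats Kwame 18–16.
Kwame beats Aisha 21–13.
Sven beats Hassan 28–6.
Sven beats Zara 34–0.
Every option loses at least one head-to-head, so there is no Condorcet winner.

none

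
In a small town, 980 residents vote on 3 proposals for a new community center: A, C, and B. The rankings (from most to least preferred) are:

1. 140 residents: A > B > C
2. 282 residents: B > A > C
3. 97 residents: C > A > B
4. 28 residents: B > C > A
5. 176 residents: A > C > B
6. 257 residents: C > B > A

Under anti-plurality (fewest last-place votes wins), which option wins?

Last-place votes: A 285, C 422, B 273.
B is ranked last by the fewest voters, so B wins.

B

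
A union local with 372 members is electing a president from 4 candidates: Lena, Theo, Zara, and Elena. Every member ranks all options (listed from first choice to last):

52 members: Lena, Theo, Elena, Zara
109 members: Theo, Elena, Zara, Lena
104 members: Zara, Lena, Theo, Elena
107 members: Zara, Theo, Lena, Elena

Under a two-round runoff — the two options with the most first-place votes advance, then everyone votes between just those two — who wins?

Zara

Round 1 first-place votes: Lena 52, Theo 109, Zara 211, Elena 0.
Zara and Theo advance.
Runoff: Zara is preferred to Theo by 211 voters; Theo by 161.
Zara wins the runoff.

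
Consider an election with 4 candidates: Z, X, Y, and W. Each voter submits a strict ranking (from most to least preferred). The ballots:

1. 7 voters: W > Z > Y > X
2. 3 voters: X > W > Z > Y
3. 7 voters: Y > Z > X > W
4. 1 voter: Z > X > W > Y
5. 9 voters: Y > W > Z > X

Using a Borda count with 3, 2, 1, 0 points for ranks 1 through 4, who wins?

Y

Z: 7·2 + 3·1 + 7·2 + 1·3 + 9·1 = 43
X: 7·0 + 3·3 + 7·1 + 1·2 + 9·0 = 18
Y: 7·1 + 3·0 + 7·3 + 1·0 + 9·3 = 55
W: 7·3 + 3·2 + 7·0 + 1·1 + 9·2 = 46
Y has the highest Borda score (55).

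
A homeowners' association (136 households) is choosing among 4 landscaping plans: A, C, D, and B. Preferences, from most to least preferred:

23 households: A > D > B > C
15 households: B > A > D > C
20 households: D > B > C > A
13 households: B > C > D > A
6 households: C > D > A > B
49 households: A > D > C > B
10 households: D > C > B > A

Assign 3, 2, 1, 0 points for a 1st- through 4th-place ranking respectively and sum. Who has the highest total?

A: 23·3 + 15·2 + 20·0 + 13·0 + 6·1 + 49·3 + 10·0 = 252
C: 23·0 + 15·0 + 20·1 + 13·2 + 6·3 + 49·1 + 10·2 = 133
D: 23·2 + 15·1 + 20·3 + 13·1 + 6·2 + 49·2 + 10·3 = 274
B: 23·1 + 15·3 + 20·2 + 13·3 + 6·0 + 49·0 + 10·1 = 157
D has the highest Borda score (274).

D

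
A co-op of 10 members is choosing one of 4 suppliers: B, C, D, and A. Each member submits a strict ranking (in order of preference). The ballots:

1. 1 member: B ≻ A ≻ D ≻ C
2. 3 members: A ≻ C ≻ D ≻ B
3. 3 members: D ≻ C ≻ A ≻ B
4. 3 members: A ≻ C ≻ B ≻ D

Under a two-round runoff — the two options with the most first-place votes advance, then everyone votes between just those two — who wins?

Round 1 first-place votes: B 1, C 0, D 3, A 6.
A and D advance.
Runoff: A is preferred to D by 7 voters; D by 3.
A wins the runoff.

A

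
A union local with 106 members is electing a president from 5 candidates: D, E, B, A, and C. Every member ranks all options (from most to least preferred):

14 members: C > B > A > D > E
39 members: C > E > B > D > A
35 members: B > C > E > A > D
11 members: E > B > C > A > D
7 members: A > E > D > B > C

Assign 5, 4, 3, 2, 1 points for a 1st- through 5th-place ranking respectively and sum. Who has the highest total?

C

D: 14·2 + 39·2 + 35·1 + 11·1 + 7·3 = 173
E: 14·1 + 39·4 + 35·3 + 11·5 + 7·4 = 358
B: 14·4 + 39·3 + 35·5 + 11·4 + 7·2 = 406
A: 14·3 + 39·1 + 35·2 + 11·2 + 7·5 = 208
C: 14·5 + 39·5 + 35·4 + 11·3 + 7·1 = 445
C has the highest Borda score (445).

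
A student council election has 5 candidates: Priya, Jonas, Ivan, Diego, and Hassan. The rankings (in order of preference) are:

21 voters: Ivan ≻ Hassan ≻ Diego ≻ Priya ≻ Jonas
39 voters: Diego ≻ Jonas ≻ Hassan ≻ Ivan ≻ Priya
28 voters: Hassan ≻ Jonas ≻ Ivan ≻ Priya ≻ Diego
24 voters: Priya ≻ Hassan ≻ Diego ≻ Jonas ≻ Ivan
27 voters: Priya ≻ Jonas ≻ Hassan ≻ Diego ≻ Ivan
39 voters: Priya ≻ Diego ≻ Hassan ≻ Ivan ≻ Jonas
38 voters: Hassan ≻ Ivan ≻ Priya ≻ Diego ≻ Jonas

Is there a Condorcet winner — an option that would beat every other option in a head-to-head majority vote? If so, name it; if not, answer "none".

Hassan vs Priya: 126–90 for Hassan.
Hassan vs Jonas: 150–66 for Hassan.
Hassan vs Ivan: 195–21 for Hassan.
Hassan vs Diego: 138–78 for Hassan.
Hassan beats every other option head-to-head.

Hassan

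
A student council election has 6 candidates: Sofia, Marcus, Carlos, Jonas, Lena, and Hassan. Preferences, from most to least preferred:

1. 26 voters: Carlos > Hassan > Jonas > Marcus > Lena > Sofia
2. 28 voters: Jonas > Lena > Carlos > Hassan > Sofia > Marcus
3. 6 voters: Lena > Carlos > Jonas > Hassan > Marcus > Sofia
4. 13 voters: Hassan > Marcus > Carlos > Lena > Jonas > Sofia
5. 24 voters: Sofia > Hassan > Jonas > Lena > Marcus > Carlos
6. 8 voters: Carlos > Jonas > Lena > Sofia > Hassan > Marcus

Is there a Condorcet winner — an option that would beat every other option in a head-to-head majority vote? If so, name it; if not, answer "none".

Checking pairwise contests:
Carlos beats Sofia 81–24.
Sofia beats Marcus 60–45.
Lena beats Carlos 58–47.
Carlos beats Jonas 53–52.
Jonas beats Lena 86–19.
Carlos beats Hassan 68–37.
Every option loses at least one head-to-head, so there is no Condorcet winner.

none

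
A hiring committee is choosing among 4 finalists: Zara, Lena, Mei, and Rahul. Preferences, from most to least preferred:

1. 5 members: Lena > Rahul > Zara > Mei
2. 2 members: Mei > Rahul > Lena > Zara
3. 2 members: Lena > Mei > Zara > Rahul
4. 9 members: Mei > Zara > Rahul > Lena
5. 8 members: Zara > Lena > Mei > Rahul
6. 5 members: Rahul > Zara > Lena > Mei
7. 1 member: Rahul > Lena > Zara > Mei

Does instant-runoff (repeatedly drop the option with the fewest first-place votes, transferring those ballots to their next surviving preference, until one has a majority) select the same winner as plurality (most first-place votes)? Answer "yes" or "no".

Instant-runoff — R1 Zara 8, Lena 7, Mei 11, Rahul 6 (Rahul out); R2 Zara 13, Lena 8, Mei 11 (Lena out); R3 Zara 19, Mei 13 (Zara winner). Winner: Zara.
Plurality — first-place votes: Zara 8, Lena 7, Mei 11, Rahul 6. Winner: Mei.
The two methods disagree.

no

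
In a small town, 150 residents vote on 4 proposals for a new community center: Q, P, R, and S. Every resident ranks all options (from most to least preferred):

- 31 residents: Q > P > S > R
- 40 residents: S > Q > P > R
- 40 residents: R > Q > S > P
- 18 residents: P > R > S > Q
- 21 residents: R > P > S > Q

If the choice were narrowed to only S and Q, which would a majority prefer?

S

Voters preferring S to Q: 79; preferring Q to S: 71.
S wins the head-to-head.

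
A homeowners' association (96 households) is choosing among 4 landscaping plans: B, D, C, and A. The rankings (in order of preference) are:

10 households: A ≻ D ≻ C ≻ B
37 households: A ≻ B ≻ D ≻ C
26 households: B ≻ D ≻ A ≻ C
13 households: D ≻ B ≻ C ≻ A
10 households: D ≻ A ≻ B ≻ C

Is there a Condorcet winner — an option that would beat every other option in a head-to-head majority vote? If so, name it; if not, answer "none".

Checking pairwise contests:
A beats B 57–39.
B beats D 63–33.
B beats C 86–10.
D beats A 49–47.
Every option loses at least one head-to-head, so there is no Condorcet winner.

none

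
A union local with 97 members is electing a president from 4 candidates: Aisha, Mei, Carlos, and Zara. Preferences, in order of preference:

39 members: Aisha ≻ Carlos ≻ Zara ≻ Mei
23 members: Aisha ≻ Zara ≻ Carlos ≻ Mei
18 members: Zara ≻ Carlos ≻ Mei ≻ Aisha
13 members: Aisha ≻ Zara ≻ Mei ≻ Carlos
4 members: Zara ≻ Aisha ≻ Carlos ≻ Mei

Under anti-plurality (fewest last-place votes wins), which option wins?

Zara

Last-place votes: Aisha 18, Mei 66, Carlos 13, Zara 0.
Zara is ranked last by the fewest voters, so Zara wins.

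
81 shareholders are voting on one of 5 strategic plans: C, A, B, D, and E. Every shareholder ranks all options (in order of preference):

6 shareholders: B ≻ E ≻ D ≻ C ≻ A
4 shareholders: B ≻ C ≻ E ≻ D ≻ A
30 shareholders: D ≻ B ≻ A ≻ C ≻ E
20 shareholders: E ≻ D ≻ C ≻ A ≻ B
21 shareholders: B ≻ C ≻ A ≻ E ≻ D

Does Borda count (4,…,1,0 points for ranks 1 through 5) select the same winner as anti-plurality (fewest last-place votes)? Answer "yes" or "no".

Borda — scores: C 151, A 122, B 214, D 196, E 127. Winner: B.
Anti-plurality — last-place votes: C 0, A 10, B 20, D 21, E 30. Winner: C.
The two methods disagree.

no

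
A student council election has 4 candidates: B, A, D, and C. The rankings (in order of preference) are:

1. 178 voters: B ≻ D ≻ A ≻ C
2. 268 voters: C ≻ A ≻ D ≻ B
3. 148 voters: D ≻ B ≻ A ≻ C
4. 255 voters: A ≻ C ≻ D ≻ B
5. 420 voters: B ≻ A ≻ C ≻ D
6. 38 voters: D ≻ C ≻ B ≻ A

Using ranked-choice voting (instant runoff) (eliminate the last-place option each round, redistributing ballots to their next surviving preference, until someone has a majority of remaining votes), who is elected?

B

Round 1: B 598, A 255, D 186, C 268. Eliminate D.
Round 2: B 746, A 255, C 306. B has a majority.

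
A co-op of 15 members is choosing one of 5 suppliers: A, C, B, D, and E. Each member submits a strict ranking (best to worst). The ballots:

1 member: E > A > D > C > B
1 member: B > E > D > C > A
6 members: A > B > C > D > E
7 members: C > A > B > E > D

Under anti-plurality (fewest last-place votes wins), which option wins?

C

Last-place votes: A 1, C 0, B 1, D 7, E 6.
C is ranked last by the fewest voters, so C wins.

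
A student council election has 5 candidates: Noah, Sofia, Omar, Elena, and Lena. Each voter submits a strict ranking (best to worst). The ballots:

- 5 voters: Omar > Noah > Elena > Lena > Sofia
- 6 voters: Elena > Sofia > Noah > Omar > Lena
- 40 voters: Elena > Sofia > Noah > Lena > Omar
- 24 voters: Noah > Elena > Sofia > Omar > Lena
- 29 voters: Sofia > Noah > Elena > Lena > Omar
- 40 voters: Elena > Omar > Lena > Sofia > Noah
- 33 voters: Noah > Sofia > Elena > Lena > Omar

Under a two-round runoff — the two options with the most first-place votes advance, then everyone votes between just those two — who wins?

Round 1 first-place votes: Noah 57, Sofia 29, Omar 5, Elena 86, Lena 0.
Elena and Noah advance.
Runoff: Elena is preferred to Noah by 86 voters; Noah by 91.
Noah wins the runoff.

Noah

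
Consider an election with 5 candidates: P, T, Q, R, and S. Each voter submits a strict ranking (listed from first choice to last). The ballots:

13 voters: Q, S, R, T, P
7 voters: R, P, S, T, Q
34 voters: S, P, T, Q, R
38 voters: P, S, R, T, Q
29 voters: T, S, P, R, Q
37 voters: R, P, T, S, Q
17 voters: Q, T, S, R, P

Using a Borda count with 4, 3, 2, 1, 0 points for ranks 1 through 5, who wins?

P: 13·0 + 7·3 + 34·3 + 38·4 + 29·2 + 37·3 + 17·0 = 444
T: 13·1 + 7·1 + 34·2 + 38·1 + 29·4 + 37·2 + 17·3 = 367
Q: 13·4 + 7·0 + 34·1 + 38·0 + 29·0 + 37·0 + 17·4 = 154
R: 13·2 + 7·4 + 34·0 + 38·2 + 29·1 + 37·4 + 17·1 = 324
S: 13·3 + 7·2 + 34·4 + 38·3 + 29·3 + 37·1 + 17·2 = 461
S has the highest Borda score (461).

S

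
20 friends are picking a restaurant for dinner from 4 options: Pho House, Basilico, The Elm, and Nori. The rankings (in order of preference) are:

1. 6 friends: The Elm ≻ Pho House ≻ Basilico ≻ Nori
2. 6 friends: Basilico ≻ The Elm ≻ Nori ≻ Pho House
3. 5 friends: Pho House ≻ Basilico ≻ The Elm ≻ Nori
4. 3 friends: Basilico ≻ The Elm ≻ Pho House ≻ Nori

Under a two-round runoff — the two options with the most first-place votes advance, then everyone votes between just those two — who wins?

Round 1 first-place votes: Pho House 5, Basilico 9, The Elm 6, Nori 0.
Basilico and The Elm advance.
Runoff: Basilico is preferred to The Elm by 14 voters; The Elm by 6.
Basilico wins the runoff.

Basilico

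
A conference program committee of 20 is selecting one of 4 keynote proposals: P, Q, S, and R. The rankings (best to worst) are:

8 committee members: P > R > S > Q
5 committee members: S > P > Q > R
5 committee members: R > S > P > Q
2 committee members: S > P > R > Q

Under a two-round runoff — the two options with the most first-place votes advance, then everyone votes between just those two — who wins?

S

Round 1 first-place votes: P 8, Q 0, S 7, R 5.
P and S advance.
Runoff: P is preferred to S by 8 voters; S by 12.
S wins the runoff.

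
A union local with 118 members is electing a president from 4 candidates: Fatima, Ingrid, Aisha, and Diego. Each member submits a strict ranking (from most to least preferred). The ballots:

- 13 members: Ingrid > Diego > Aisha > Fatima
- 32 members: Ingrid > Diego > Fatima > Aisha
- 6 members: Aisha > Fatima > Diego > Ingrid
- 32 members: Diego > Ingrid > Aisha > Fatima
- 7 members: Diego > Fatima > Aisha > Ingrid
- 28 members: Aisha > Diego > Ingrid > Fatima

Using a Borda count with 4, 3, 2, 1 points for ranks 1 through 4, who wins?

Diego

Fatima: 13·1 + 32·2 + 6·3 + 32·1 + 7·3 + 28·1 = 176
Ingrid: 13·4 + 32·4 + 6·1 + 32·3 + 7·1 + 28·2 = 345
Aisha: 13·2 + 32·1 + 6·4 + 32·2 + 7·2 + 28·4 = 272
Diego: 13·3 + 32·3 + 6·2 + 32·4 + 7·4 + 28·3 = 387
Diego has the highest Borda score (387).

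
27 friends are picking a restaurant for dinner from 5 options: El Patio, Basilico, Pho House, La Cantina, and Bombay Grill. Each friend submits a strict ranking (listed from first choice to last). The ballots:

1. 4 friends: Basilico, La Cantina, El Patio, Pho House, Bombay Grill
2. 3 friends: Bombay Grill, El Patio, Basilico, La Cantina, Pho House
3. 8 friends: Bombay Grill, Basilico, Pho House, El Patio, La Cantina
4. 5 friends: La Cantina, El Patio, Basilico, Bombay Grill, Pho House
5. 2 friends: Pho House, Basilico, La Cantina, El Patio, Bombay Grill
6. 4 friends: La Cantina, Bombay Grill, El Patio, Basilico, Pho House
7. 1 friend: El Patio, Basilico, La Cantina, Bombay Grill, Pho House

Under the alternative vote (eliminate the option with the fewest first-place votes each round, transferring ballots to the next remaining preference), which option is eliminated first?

El Patio

Round 1: El Patio 1, Basilico 4, Pho House 2, La Cantina 9, Bombay Grill 11. Eliminate El Patio.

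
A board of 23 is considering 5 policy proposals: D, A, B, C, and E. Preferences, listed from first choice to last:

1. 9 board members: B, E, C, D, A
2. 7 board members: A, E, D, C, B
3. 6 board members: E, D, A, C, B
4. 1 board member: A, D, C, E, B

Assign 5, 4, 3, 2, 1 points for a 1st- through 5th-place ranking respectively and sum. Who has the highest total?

D: 9·2 + 7·3 + 6·4 + 1·4 = 67
A: 9·1 + 7·5 + 6·3 + 1·5 = 67
B: 9·5 + 7·1 + 6·1 + 1·1 = 59
C: 9·3 + 7·2 + 6·2 + 1·3 = 56
E: 9·4 + 7·4 + 6·5 + 1·2 = 96
E has the highest Borda score (96).

E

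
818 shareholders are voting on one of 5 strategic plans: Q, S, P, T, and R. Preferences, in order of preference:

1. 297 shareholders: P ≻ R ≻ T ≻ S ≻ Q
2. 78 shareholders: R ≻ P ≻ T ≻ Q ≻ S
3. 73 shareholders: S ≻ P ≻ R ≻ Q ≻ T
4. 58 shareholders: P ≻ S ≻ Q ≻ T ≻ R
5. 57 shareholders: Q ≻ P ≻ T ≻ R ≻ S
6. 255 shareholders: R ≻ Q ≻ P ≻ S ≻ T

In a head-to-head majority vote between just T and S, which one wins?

Voters preferring T to S: 432; preferring S to T: 386.
T wins the head-to-head.

T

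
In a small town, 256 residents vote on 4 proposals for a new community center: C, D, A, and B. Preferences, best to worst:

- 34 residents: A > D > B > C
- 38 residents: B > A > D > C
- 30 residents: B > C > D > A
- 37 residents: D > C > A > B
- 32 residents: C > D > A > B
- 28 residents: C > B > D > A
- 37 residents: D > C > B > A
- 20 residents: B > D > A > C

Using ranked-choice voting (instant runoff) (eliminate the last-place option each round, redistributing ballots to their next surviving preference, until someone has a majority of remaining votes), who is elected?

Round 1: C 60, D 74, A 34, B 88. Eliminate A.
Round 2: C 60, D 108, B 88. Eliminate C.
Round 3: D 140, B 116. D has a majority.

D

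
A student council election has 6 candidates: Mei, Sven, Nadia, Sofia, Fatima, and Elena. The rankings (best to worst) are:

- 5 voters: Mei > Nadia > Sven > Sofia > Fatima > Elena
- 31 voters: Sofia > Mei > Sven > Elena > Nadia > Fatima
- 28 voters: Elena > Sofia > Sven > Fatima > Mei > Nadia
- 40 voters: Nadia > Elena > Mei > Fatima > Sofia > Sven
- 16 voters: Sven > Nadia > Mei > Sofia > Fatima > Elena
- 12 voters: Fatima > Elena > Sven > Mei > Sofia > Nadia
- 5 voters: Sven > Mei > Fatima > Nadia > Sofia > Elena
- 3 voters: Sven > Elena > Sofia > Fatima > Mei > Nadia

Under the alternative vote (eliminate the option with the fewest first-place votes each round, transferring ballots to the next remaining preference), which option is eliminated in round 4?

Sofia

Round 1: Mei 5, Sven 24, Nadia 40, Sofia 31, Fatima 12, Elena 28. Eliminate Mei.
Round 2: Sven 24, Nadia 45, Sofia 31, Fatima 12, Elena 28. Eliminate Fatima.
Round 3: Sven 24, Nadia 45, Sofia 31, Elena 40. Eliminate Sven.
Round 4: Nadia 66, Sofia 31, Elena 43. Eliminate Sofia.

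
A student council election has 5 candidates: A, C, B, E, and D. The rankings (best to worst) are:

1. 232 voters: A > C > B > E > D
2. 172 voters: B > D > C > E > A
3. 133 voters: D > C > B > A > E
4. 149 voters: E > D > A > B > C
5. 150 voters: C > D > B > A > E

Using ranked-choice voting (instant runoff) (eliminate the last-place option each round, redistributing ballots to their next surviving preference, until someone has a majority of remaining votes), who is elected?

C

Round 1: A 232, C 150, B 172, E 149, D 133. Eliminate D.
Round 2: A 232, C 283, B 172, E 149. Eliminate E.
Round 3: A 381, C 283, B 172. Eliminate B.
Round 4: A 381, C 455. C has a majority.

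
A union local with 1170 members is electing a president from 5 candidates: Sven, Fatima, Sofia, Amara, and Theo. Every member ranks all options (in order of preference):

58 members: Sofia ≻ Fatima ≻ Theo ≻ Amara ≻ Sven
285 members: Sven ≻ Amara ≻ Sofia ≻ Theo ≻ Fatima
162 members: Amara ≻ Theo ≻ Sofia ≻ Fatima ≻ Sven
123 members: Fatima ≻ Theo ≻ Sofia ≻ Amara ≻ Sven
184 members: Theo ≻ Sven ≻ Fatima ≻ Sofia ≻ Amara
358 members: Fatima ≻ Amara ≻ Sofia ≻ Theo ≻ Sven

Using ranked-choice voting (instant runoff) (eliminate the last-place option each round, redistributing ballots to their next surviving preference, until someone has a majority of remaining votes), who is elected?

Round 1: Sven 285, Fatima 481, Sofia 58, Amara 162, Theo 184. Eliminate Sofia.
Round 2: Sven 285, Fatima 539, Amara 162, Theo 184. Eliminate Amara.
Round 3: Sven 285, Fatima 539, Theo 346. Eliminate Sven.
Round 4: Fatima 539, Theo 631. Theo has a majority.

Theo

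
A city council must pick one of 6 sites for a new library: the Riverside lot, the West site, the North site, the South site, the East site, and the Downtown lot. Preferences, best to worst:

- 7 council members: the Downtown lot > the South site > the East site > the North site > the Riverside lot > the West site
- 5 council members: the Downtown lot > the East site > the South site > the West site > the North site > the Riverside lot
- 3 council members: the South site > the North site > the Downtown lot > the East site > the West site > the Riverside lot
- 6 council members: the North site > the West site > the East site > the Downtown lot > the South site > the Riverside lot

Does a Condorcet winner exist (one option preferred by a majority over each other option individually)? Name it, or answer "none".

the Downtown lot vs the Riverside lot: 21–0 for the Downtown lot.
the Downtown lot vs the West site: 15–6 for the Downtown lot.
the Downtown lot vs the North site: 12–9 for the Downtown lot.
the Downtown lot vs the South site: 18–3 for the Downtown lot.
the Downtown lot vs the East site: 15–6 for the Downtown lot.
the Downtown lot beats every other option head-to-head.

the Downtown lot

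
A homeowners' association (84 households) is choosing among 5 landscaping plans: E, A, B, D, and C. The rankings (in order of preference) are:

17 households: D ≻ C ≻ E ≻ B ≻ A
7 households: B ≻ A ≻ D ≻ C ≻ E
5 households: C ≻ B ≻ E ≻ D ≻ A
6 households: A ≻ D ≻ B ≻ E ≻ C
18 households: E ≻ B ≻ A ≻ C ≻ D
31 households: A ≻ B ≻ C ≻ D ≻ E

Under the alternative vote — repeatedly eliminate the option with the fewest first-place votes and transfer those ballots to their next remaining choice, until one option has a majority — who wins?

Round 1: E 18, A 37, B 7, D 17, C 5. Eliminate C.
Round 2: E 18, A 37, B 12, D 17. Eliminate B.
Round 3: E 23, A 44, D 17. A has a majority.

A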